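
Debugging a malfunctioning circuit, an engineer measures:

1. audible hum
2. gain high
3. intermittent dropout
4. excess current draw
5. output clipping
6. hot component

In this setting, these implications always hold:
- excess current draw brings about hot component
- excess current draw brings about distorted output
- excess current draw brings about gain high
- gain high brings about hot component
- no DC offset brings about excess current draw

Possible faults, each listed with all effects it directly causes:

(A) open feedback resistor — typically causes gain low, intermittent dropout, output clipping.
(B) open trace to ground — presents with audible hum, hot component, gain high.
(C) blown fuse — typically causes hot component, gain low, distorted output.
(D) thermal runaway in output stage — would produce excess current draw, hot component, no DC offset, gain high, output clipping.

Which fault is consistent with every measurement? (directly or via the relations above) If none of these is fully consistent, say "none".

Checking each candidate against the observations:
(A) open feedback resistor — audible hum miss; gain high miss; intermittent dropout match; excess current draw miss; output clipping match; hot component miss
(B) open trace to ground — audible hum match; gain high match; intermittent dropout miss; excess current draw miss; output clipping miss; hot component match
(C) blown fuse — audible hum miss; gain high miss; intermittent dropout miss; excess current draw miss; output clipping miss; hot component match
(D) thermal runaway in output stage — audible hum miss; gain high match; intermittent dropout miss; excess current draw match; output clipping match; hot component match
Every candidate fails on at least one observation.

none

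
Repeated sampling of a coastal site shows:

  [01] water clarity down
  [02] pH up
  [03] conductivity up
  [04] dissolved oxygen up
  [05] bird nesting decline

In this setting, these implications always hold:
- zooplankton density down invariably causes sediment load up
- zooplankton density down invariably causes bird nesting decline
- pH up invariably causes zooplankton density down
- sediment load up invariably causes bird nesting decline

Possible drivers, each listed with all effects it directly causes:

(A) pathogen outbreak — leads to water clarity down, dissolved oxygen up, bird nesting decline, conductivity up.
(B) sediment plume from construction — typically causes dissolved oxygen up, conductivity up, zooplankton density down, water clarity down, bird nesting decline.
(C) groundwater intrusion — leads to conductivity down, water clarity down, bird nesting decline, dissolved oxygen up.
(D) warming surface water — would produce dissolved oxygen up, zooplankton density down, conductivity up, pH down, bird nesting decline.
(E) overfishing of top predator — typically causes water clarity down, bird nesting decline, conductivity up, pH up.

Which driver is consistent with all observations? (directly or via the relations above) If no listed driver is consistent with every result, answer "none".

none

For each candidate, compare predicted effects to what was observed:
(A) pathogen outbreak — water clarity down ✓; pH up ✗; conductivity up ✓; dissolved oxygen up ✓; bird nesting decline ✓
(B) sediment plume from construction — water clarity down ✓; pH up ✗; conductivity up ✓; dissolved oxygen up ✓; bird nesting decline ✓
(C) groundwater intrusion — fails on pH up, conductivity up (predicts conductivity down, not conductivity up)
(D) warming surface water — fails on water clarity down, pH up (predicts pH down, not pH up)
(E) overfishing of top predator — does not account for dissolved oxygen up
No candidate is consistent with all observations.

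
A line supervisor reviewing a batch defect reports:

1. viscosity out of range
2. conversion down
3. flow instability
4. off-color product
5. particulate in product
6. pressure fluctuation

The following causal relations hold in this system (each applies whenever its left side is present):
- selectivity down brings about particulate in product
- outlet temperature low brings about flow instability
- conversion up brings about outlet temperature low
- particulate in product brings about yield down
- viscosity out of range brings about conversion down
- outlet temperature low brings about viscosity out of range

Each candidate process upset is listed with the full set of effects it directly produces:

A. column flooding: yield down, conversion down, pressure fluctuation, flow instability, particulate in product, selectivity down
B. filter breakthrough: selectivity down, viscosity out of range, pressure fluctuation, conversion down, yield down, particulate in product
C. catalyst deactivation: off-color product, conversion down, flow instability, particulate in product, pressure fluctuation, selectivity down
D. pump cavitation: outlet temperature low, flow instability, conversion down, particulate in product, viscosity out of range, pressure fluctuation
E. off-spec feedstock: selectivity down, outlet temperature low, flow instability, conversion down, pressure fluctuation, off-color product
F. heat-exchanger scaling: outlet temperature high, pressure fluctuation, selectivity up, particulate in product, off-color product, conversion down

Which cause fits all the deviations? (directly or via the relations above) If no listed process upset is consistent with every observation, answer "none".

E

Testing each hypothesis:
(A) column flooding — viscosity out of range NO; conversion down yes; flow instability yes; off-color product NO; particulate in product yes; pressure fluctuation yes
(B) filter breakthrough — viscosity out of range yes; conversion down yes; flow instability NO; off-color product NO; particulate in product yes; pressure fluctuation yes
(C) catalyst deactivation — viscosity out of range NO; conversion down yes; flow instability yes; off-color product yes; particulate in product yes; pressure fluctuation yes
(D) pump cavitation — does not account for off-color product
(E) off-spec feedstock — viscosity out of range yes (by outlet temperature low → viscosity out of range); conversion down yes; flow instability yes; off-color product yes; particulate in product yes (by selectivity down → particulate in product); pressure fluctuation yes
(F) heat-exchanger scaling — does not account for viscosity out of range, flow instability
(E) is the only candidate with no mismatches.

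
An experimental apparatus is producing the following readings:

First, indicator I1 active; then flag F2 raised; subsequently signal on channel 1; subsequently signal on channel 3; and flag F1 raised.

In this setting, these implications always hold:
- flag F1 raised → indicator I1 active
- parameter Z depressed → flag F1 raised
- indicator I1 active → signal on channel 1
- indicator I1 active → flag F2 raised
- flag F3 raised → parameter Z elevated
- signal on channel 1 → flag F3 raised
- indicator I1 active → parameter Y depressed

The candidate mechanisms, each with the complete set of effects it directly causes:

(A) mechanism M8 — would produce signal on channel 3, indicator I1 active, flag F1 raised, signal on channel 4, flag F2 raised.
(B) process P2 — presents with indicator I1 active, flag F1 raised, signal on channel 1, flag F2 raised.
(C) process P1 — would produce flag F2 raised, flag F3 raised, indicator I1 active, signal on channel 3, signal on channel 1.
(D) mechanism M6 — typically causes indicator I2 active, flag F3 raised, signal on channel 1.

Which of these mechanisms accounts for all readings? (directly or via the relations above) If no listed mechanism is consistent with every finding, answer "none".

A

Checking each candidate against the observations:
(A) mechanism M8 — indicator I1 active match; flag F2 raised match; signal on channel 1 match (via indicator I1 active → signal on channel 1); signal on channel 3 match; flag F1 raised match
(B) process P2 — does not account for signal on channel 3
(C) process P1 — indicator I1 active match; flag F2 raised match; signal on channel 1 match; signal on channel 3 match; flag F1 raised miss
(D) mechanism M6 — does not account for indicator I1 active, flag F2 raised, signal on channel 3, flag F1 raised
Only (A) is consistent with every observation.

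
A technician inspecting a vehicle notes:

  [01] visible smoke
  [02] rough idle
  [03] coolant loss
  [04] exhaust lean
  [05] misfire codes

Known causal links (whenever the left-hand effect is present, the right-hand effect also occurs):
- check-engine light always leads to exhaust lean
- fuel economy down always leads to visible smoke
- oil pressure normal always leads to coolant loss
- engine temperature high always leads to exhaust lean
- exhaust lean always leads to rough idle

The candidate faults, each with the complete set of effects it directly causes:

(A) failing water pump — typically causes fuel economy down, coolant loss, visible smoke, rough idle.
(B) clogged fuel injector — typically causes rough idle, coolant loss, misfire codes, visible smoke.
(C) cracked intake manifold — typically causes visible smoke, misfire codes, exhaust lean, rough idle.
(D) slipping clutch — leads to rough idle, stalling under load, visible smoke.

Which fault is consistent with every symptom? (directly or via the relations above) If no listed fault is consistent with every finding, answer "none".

none

Checking each candidate against the observations:
(A) failing water pump — visible smoke ✓; rough idle ✓; coolant loss ✓; exhaust lean ✗; misfire codes ✗
(B) clogged fuel injector — visible smoke ✓; rough idle ✓; coolant loss ✓; exhaust lean ✗; misfire codes ✓
(C) cracked intake manifold — visible smoke ✓; rough idle ✓; coolant loss ✗; exhaust lean ✓; misfire codes ✓
(D) slipping clutch — does not account for coolant loss, exhaust lean, misfire codes
No candidate is consistent with all observations.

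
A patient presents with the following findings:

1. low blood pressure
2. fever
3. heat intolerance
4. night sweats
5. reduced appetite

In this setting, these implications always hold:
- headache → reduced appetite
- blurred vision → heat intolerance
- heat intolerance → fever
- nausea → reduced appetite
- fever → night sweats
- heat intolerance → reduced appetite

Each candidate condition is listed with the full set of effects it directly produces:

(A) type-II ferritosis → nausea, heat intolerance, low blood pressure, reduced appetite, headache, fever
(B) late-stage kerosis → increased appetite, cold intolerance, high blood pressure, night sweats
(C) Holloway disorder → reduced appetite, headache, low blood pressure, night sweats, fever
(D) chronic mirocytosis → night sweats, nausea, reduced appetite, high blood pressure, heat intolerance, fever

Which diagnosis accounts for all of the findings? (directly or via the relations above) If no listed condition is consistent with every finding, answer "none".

A

Per-candidate check:
(A) type-II ferritosis — low blood pressure ✓; fever ✓; heat intolerance ✓; night sweats ✓ (through fever → night sweats); reduced appetite ✓
(B) late-stage kerosis — fails on low blood pressure, fever, heat intolerance, reduced appetite (predicts high blood pressure, not low blood pressure; predicts cold intolerance, not heat intolerance; predicts increased appetite, not reduced appetite)
(C) Holloway disorder — low blood pressure ✓; fever ✓; heat intolerance ✗; night sweats ✓; reduced appetite ✓
(D) chronic mirocytosis — fails on low blood pressure (predicts high blood pressure, not low blood pressure)
(A) is the only candidate with no mismatches.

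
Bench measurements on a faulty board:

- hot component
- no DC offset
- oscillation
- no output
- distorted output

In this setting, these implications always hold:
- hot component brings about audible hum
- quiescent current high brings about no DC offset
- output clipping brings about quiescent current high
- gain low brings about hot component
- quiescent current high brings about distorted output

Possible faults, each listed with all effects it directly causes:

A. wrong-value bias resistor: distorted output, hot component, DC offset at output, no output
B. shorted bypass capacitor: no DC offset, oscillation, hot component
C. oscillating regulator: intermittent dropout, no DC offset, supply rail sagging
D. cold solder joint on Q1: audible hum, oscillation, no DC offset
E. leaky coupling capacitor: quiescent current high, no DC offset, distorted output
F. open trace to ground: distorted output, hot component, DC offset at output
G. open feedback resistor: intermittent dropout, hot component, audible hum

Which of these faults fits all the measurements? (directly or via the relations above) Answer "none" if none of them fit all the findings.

For each candidate, compare predicted effects to what was observed:
(A) wrong-value bias resistor — hot component yes; no DC offset NO; oscillation NO; no output yes; distorted output yes
(B) shorted bypass capacitor — hot component yes; no DC offset yes; oscillation yes; no output NO; distorted output NO
(C) oscillating regulator — does not account for hot component, oscillation, no output, distorted output
(D) cold solder joint on Q1 — does not account for hot component, no output, distorted output
(E) leaky coupling capacitor — does not account for hot component, oscillation, no output
(F) open trace to ground — fails on no DC offset, oscillation, no output (predicts DC offset at output, not no DC offset)
(G) open feedback resistor — hot component yes; no DC offset NO; oscillation NO; no output NO; distorted output NO
None of the listed candidates fits everything.

none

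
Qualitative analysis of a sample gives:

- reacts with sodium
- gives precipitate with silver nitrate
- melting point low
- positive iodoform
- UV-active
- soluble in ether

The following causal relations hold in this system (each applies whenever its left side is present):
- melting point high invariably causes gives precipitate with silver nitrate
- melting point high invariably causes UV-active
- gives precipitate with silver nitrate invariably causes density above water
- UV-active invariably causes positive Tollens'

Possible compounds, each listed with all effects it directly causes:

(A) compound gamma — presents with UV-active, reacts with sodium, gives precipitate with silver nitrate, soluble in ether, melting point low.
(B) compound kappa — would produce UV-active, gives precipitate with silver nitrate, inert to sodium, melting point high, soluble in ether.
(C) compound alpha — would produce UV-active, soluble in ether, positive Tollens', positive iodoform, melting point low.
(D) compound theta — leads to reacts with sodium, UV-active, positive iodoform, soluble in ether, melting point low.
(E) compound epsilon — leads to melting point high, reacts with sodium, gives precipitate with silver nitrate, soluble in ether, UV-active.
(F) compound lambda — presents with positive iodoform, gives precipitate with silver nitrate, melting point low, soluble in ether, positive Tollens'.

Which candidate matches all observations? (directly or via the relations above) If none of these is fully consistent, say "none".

none

For each candidate, compare predicted effects to what was observed:
(A) compound gamma — reacts with sodium ✓; gives precipitate with silver nitrate ✓; melting point low ✓; positive iodoform ✗; UV-active ✓; soluble in ether ✓
(B) compound kappa — reacts with sodium ✗; gives precipitate with silver nitrate ✓; melting point low ✗; positive iodoform ✗; UV-active ✓; soluble in ether ✓
(C) compound alpha — does not account for reacts with sodium, gives precipitate with silver nitrate
(D) compound theta — reacts with sodium ✓; gives precipitate with silver nitrate ✗; melting point low ✓; positive iodoform ✓; UV-active ✓; soluble in ether ✓
(E) compound epsilon — fails on melting point low, positive iodoform (predicts melting point high, not melting point low)
(F) compound lambda — reacts with sodium ✗; gives precipitate with silver nitrate ✓; melting point low ✓; positive iodoform ✓; UV-active ✗; soluble in ether ✓
None of the listed candidates fits everything.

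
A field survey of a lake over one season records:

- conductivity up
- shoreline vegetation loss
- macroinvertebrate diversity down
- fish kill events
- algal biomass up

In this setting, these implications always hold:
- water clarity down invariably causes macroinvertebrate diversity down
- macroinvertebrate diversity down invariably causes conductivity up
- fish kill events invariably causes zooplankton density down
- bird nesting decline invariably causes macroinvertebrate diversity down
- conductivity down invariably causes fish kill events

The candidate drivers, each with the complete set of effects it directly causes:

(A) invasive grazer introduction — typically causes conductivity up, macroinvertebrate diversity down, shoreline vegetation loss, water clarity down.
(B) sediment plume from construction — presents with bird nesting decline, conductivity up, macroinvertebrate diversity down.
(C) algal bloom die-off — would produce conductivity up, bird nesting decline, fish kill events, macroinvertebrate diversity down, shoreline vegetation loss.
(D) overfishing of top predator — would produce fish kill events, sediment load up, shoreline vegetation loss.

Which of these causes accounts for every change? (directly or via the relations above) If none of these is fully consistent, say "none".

none

Checking each candidate against the observations:
(A) invasive grazer introduction — does not account for fish kill events, algal biomass up
(B) sediment plume from construction — conductivity up +; shoreline vegetation loss -; macroinvertebrate diversity down +; fish kill events -; algal biomass up -
(C) algal bloom die-off — conductivity up +; shoreline vegetation loss +; macroinvertebrate diversity down +; fish kill events +; algal biomass up -
(D) overfishing of top predator — does not account for conductivity up, macroinvertebrate diversity down, algal biomass up
Every candidate fails on at least one observation.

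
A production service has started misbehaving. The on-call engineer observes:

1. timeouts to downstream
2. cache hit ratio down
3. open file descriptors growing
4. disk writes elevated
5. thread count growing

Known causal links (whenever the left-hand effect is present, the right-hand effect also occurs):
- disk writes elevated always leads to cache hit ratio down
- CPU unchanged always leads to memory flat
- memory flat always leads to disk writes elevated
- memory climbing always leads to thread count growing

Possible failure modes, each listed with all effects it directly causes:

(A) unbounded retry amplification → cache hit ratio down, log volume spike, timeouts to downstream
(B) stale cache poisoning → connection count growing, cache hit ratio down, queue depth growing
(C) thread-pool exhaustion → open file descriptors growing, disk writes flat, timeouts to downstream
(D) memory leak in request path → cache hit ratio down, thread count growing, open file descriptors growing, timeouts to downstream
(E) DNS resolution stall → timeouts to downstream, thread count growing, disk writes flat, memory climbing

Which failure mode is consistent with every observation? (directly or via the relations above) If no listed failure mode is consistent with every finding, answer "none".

none

Per-candidate check:
(A) unbounded retry amplification — does not account for open file descriptors growing, disk writes elevated, thread count growing
(B) stale cache poisoning — timeouts to downstream -; cache hit ratio down +; open file descriptors growing -; disk writes elevated -; thread count growing -
(C) thread-pool exhaustion — fails on cache hit ratio down, disk writes elevated, thread count growing (predicts disk writes flat, not disk writes elevated)
(D) memory leak in request path — timeouts to downstream +; cache hit ratio down +; open file descriptors growing +; disk writes elevated -; thread count growing +
(E) DNS resolution stall — timeouts to downstream +; cache hit ratio down -; open file descriptors growing -; disk writes elevated -; thread count growing +
Every candidate fails on at least one observation.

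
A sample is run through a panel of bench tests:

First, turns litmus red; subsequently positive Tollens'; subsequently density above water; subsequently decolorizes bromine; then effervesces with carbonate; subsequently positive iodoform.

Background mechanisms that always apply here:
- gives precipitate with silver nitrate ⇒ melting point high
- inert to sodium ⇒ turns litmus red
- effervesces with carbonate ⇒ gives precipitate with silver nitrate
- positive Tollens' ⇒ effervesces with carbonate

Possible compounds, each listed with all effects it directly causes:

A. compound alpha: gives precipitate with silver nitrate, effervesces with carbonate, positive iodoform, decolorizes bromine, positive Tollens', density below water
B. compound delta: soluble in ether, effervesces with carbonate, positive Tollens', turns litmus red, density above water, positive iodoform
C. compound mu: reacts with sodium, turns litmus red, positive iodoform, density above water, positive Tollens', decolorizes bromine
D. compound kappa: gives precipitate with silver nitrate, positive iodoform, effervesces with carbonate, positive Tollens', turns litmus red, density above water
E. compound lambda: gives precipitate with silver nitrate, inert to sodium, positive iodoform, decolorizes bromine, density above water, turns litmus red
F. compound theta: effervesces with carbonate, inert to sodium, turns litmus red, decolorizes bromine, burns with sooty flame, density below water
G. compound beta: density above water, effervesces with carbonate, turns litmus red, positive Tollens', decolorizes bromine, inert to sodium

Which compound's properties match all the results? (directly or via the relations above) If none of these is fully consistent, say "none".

C

For each candidate, compare predicted effects to what was observed:
(A) compound alpha — turns litmus red -; positive Tollens' +; density above water -; decolorizes bromine +; effervesces with carbonate +; positive iodoform +
(B) compound delta — does not account for decolorizes bromine
(C) compound mu — turns litmus red +; positive Tollens' +; density above water +; decolorizes bromine +; effervesces with carbonate + (by positive Tollens' → effervesces with carbonate); positive iodoform +
(D) compound kappa — turns litmus red +; positive Tollens' +; density above water +; decolorizes bromine -; effervesces with carbonate +; positive iodoform +
(E) compound lambda — turns litmus red +; positive Tollens' -; density above water +; decolorizes bromine +; effervesces with carbonate -; positive iodoform +
(F) compound theta — turns litmus red +; positive Tollens' -; density above water -; decolorizes bromine +; effervesces with carbonate +; positive iodoform -
(G) compound beta — does not account for positive iodoform
(C) is the only candidate with no mismatches.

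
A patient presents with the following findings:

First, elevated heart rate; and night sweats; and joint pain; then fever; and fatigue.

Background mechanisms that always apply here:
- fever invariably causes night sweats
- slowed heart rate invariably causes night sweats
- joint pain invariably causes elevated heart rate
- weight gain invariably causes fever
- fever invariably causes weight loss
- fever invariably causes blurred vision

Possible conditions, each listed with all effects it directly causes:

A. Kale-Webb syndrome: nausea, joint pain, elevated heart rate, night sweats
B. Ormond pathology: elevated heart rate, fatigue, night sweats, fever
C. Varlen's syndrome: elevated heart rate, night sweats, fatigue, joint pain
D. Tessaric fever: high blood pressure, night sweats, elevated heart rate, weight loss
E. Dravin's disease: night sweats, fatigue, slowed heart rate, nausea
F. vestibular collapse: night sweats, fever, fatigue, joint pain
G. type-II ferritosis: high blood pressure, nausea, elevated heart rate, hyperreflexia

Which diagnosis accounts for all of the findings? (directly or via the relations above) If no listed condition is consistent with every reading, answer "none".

F

Testing each hypothesis:
(A) Kale-Webb syndrome — elevated heart rate +; night sweats +; joint pain +; fever -; fatigue -
(B) Ormond pathology — does not account for joint pain
(C) Varlen's syndrome — does not account for fever
(D) Tessaric fever — elevated heart rate +; night sweats +; joint pain -; fever -; fatigue -
(E) Dravin's disease — fails on elevated heart rate, joint pain, fever (predicts slowed heart rate, not elevated heart rate)
(F) vestibular collapse — accounts for every observation (elevated heart rate through joint pain → elevated heart rate)
(G) type-II ferritosis — does not account for night sweats, joint pain, fever, fatigue
(F) is the only candidate with no mismatches.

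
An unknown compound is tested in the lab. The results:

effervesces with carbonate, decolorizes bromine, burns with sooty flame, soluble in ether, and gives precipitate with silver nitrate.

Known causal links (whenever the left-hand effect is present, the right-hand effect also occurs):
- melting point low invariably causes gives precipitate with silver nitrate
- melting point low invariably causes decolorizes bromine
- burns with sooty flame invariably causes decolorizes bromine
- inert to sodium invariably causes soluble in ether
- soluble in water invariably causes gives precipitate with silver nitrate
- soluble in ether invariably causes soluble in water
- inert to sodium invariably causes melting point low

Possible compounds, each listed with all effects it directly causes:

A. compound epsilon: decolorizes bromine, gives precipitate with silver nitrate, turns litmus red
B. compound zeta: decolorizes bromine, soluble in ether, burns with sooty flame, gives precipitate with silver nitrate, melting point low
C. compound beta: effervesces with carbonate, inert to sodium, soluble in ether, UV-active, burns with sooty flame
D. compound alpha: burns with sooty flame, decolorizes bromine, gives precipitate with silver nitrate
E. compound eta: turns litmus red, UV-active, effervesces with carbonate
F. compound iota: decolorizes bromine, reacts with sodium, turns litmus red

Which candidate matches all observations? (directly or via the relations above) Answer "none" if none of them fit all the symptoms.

Per-candidate check:
(A) compound epsilon — effervesces with carbonate miss; decolorizes bromine match; burns with sooty flame miss; soluble in ether miss; gives precipitate with silver nitrate match
(B) compound zeta — does not account for effervesces with carbonate
(C) compound beta — effervesces with carbonate match; decolorizes bromine match (through burns with sooty flame → decolorizes bromine); burns with sooty flame match; soluble in ether match; gives precipitate with silver nitrate match (through inert to sodium → melting point low → gives precipitate with silver nitrate)
(D) compound alpha — does not account for effervesces with carbonate, soluble in ether
(E) compound eta — does not account for decolorizes bromine, burns with sooty flame, soluble in ether, gives precipitate with silver nitrate
(F) compound iota — effervesces with carbonate miss; decolorizes bromine match; burns with sooty flame miss; soluble in ether miss; gives precipitate with silver nitrate miss
(C) alone accounts for all the evidence.

C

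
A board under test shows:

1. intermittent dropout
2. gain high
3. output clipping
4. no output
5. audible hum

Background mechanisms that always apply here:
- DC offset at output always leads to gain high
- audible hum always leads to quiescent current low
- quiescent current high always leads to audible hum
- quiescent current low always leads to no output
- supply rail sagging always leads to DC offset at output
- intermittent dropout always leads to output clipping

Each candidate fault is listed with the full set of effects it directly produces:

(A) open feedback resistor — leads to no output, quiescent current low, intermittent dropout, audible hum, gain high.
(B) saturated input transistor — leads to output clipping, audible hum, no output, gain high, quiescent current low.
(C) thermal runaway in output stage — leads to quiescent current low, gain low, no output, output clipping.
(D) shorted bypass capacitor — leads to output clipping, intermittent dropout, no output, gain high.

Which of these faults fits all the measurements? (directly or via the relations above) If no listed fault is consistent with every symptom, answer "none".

For each candidate, compare predicted effects to what was observed:
(A) open feedback resistor — intermittent dropout +; gain high +; output clipping + (by intermittent dropout → output clipping); no output +; audible hum +
(B) saturated input transistor — intermittent dropout -; gain high +; output clipping +; no output +; audible hum +
(C) thermal runaway in output stage — fails on intermittent dropout, gain high, audible hum (predicts gain low, not gain high)
(D) shorted bypass capacitor — does not account for audible hum
(A) alone accounts for all the evidence.

A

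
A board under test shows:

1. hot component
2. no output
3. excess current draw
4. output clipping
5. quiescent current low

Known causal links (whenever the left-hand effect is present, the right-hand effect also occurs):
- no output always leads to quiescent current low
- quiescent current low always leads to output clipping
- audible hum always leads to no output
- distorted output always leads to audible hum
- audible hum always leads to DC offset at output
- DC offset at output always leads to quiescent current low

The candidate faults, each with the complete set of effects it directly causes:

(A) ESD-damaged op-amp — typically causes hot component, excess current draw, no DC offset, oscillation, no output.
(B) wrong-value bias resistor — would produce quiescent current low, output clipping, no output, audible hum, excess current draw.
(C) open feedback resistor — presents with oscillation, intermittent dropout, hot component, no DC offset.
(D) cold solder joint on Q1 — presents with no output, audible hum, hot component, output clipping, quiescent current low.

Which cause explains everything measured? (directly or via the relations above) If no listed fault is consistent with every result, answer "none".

A

Testing each hypothesis:
(A) ESD-damaged op-amp — hot component match; no output match; excess current draw match; output clipping match (via no output → quiescent current low → output clipping); quiescent current low match (via no output → quiescent current low)
(B) wrong-value bias resistor — hot component miss; no output match; excess current draw match; output clipping match; quiescent current low match
(C) open feedback resistor — does not account for no output, excess current draw, output clipping, quiescent current low
(D) cold solder joint on Q1 — does not account for excess current draw
Only (A) is consistent with every observation.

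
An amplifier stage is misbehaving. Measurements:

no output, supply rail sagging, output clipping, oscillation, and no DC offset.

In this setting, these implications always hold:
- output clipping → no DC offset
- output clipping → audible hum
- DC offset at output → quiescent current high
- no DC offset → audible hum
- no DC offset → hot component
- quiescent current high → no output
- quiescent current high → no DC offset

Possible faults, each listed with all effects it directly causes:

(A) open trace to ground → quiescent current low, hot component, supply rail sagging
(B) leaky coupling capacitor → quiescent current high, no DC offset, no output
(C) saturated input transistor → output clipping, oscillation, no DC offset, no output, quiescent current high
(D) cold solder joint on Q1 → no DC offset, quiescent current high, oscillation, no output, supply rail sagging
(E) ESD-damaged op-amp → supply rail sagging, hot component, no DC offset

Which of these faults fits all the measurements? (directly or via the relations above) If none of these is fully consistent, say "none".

Checking each candidate against the observations:
(A) open trace to ground — does not account for no output, output clipping, oscillation, no DC offset
(B) leaky coupling capacitor — no output yes; supply rail sagging NO; output clipping NO; oscillation NO; no DC offset yes
(C) saturated input transistor — no output yes; supply rail sagging NO; output clipping yes; oscillation yes; no DC offset yes
(D) cold solder joint on Q1 — no output yes; supply rail sagging yes; output clipping NO; oscillation yes; no DC offset yes
(E) ESD-damaged op-amp — does not account for no output, output clipping, oscillation
None of the listed candidates fits everything.

none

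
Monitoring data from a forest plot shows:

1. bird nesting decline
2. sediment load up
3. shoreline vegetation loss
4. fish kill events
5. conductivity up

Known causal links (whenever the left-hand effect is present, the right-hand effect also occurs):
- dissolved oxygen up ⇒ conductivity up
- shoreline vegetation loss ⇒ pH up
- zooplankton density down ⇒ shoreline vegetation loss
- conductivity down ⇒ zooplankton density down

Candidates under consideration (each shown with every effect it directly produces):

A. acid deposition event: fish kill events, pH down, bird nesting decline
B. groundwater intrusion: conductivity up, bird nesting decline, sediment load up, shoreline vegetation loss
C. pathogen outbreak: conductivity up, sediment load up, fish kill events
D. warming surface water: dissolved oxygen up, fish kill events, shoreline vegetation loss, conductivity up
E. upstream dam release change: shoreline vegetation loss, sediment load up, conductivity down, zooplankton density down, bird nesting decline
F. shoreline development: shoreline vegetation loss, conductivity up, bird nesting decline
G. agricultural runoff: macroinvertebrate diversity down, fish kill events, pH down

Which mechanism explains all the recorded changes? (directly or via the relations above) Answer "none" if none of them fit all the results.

For each candidate, compare predicted effects to what was observed:
(A) acid deposition event — does not account for sediment load up, shoreline vegetation loss, conductivity up
(B) groundwater intrusion — bird nesting decline yes; sediment load up yes; shoreline vegetation loss yes; fish kill events NO; conductivity up yes
(C) pathogen outbreak — bird nesting decline NO; sediment load up yes; shoreline vegetation loss NO; fish kill events yes; conductivity up yes
(D) warming surface water — does not account for bird nesting decline, sediment load up
(E) upstream dam release change — fails on fish kill events, conductivity up (predicts conductivity down, not conductivity up)
(F) shoreline development — does not account for sediment load up, fish kill events
(G) agricultural runoff — does not account for bird nesting decline, sediment load up, shoreline vegetation loss, conductivity up
None of the listed candidates fits everything.

none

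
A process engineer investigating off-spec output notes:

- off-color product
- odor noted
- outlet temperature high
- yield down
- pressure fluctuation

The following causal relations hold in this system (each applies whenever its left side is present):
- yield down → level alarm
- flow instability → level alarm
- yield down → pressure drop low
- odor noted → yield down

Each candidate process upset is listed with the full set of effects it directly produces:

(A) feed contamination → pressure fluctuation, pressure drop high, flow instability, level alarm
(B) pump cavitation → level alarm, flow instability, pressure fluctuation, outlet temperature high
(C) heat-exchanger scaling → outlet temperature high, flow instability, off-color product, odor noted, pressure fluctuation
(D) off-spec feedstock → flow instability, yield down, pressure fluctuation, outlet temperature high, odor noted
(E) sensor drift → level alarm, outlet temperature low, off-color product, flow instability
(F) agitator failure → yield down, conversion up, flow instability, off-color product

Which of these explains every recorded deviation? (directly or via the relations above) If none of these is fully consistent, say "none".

C

For each candidate, compare predicted effects to what was observed:
(A) feed contamination — does not account for off-color product, odor noted, outlet temperature high, yield down
(B) pump cavitation — does not account for off-color product, odor noted, yield down
(C) heat-exchanger scaling — accounts for every observation (yield down by odor noted → yield down)
(D) off-spec feedstock — does not account for off-color product
(E) sensor drift — off-color product match; odor noted miss; outlet temperature high miss; yield down miss; pressure fluctuation miss
(F) agitator failure — does not account for odor noted, outlet temperature high, pressure fluctuation
Only (C) is consistent with every observation.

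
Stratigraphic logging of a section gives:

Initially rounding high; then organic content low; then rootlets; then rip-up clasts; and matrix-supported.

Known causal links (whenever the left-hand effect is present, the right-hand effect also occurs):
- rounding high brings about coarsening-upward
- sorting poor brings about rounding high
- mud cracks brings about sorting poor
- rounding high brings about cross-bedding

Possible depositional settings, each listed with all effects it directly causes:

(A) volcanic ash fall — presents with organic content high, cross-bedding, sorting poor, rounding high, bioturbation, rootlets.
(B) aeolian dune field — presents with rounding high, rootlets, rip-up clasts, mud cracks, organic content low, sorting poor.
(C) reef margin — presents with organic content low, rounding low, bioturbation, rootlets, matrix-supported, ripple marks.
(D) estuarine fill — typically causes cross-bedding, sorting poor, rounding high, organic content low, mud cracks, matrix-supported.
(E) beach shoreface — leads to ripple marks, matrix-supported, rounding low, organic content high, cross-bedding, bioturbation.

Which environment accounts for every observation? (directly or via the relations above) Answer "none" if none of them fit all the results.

none

Checking each candidate against the observations:
(A) volcanic ash fall — rounding high +; organic content low -; rootlets +; rip-up clasts -; matrix-supported -
(B) aeolian dune field — does not account for matrix-supported
(C) reef margin — fails on rounding high, rip-up clasts (predicts rounding low, not rounding high)
(D) estuarine fill — rounding high +; organic content low +; rootlets -; rip-up clasts -; matrix-supported +
(E) beach shoreface — rounding high -; organic content low -; rootlets -; rip-up clasts -; matrix-supported +
Every candidate fails on at least one observation.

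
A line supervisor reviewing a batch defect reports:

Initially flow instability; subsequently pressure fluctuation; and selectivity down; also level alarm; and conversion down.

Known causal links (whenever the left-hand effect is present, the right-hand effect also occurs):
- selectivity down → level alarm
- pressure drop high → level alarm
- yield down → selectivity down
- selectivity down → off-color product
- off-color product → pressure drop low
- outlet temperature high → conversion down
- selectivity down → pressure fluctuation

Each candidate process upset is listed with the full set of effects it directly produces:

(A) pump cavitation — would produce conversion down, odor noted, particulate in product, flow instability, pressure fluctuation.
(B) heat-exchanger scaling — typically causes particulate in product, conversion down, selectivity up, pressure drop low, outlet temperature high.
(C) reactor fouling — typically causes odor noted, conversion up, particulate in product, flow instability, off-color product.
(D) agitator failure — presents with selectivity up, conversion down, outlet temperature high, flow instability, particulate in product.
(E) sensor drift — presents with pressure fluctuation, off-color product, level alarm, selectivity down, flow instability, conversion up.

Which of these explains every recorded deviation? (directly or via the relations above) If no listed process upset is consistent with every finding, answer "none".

none

Checking each candidate against the observations:
(A) pump cavitation — flow instability match; pressure fluctuation match; selectivity down miss; level alarm miss; conversion down match
(B) heat-exchanger scaling — flow instability miss; pressure fluctuation miss; selectivity down miss; level alarm miss; conversion down match
(C) reactor fouling — flow instability match; pressure fluctuation miss; selectivity down miss; level alarm miss; conversion down miss
(D) agitator failure — fails on pressure fluctuation, selectivity down, level alarm (predicts selectivity up, not selectivity down)
(E) sensor drift — flow instability match; pressure fluctuation match; selectivity down match; level alarm match; conversion down miss
None of the listed candidates fits everything.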